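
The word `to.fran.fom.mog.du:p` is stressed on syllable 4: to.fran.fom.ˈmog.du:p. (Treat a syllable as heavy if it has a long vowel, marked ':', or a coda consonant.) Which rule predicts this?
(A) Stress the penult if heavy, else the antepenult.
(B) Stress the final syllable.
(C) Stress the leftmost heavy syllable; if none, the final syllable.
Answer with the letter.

Rule A → syllable 4 ✓.
Rule B → syllable 5 (observed: 4).
Rule C → syllable 2 (observed: 4).

A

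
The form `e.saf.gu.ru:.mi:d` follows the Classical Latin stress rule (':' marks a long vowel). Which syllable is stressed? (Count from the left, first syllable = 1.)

4

Classical Latin: stress the penult if heavy (long vowel or closed), else the antepenult.
Weights: 3 gu L, 4 ru: H, 5 mi:d H.
The penult (syllable 4, ru:) is heavy, so it takes stress.
Stress on syllable 4: e.saf.gu.ˈru:.mi:d.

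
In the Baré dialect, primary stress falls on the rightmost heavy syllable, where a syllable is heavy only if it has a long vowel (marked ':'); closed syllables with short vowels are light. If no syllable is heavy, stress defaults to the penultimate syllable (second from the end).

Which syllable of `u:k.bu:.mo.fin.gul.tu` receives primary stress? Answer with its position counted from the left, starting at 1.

2

Weights: 1 u:k H, 2 bu: H, 3 mo L, 4 fin L, 5 gul L, 6 tu L.
Heavy syllables in the domain: 1, 2. The rightmost is syllable 2 (bu:).
Primary stress: syllable 2 → u:k.ˈbu:.mo.fin.gul.tu.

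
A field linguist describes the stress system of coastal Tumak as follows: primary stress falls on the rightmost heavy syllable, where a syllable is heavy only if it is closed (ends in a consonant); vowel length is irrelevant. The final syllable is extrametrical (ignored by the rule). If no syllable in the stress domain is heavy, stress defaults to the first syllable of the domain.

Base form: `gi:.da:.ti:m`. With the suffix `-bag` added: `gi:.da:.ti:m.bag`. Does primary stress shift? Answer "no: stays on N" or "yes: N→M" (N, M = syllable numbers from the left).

Base `gi:.da:.ti:m` (3 syllables):
  The final syllable (3, ti:m) is extrametrical; the stress domain is syllables 1–2.
  Weights: 1 gi: L, 2 da: L.
  No heavy syllable in the domain; default to the first syllable of the domain = syllable 1.
  → primary stress on syllable 1.
Suffixed `gi:.da:.ti:m.bag` (4 syllables):
  The final syllable (4, bag) is extrametrical; the stress domain is syllables 1–3.
  Weights: 1 gi: L, 2 da: L, 3 ti:m H.
  Heavy syllables in the domain: 3. The rightmost is syllable 3 (ti:m).
  → primary stress on syllable 3.

yes: 1→3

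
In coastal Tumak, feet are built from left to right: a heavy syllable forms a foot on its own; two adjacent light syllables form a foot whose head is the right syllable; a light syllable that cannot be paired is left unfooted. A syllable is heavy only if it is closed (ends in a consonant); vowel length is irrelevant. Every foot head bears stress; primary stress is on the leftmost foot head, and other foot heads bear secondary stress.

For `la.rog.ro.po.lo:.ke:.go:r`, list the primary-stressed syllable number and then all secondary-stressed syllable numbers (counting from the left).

Weights: 1 la L, 2 rog H, 3 ro L, 4 po L, 5 lo: L, 6 ke: L, 7 go:r H.
Parse left to right (heavy = foot alone; LL = one foot; stranded L unfooted): la (ˈrog) (ro.ˈpo) (lo:.ˈke:) (ˈgo:r).
Foot heads: 2, 4, 6, 7.
Primary stress on the leftmost head = syllable 2.
Secondary stress on 4, 6, 7: la.ˈrog.ro.ˌpo.lo:.ˌke:.ˌgo:r.

primary 2, secondary 4, 6, 7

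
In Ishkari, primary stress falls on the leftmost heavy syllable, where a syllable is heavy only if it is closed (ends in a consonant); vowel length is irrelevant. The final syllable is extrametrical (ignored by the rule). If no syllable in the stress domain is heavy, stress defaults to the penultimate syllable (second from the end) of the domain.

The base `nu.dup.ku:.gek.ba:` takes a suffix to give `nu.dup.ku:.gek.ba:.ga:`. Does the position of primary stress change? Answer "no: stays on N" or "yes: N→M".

no: stays on 2

Base `nu.dup.ku:.gek.ba:` (5 syllables):
  The final syllable (5, ba:) is extrametrical; the stress domain is syllables 1–4.
  Weights: 1 nu L, 2 dup H, 3 ku: L, 4 gek H.
  Heavy syllables in the domain: 2, 4. The leftmost is syllable 2 (dup).
  → primary stress on syllable 2.
Suffixed `nu.dup.ku:.gek.ba:.ga:` (6 syllables):
  The final syllable (6, ga:) is extrametrical; the stress domain is syllables 1–5.
  Weights: 1 nu L, 2 dup H, 3 ku: L, 4 gek H, 5 ba: L.
  Heavy syllables in the domain: 2, 4. The leftmost is syllable 2 (dup).
  → primary stress on syllable 2.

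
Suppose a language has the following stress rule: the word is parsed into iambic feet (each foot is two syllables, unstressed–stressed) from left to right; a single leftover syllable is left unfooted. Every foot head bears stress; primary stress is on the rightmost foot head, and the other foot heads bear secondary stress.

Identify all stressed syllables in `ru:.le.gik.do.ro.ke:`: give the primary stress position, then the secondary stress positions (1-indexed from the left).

primary 6, secondary 2, 4

Parse left to right into iambic (σˈσ) feet: (ru:.ˈle) (gik.ˈdo) (ro.ˈke:).
Foot heads (stressed positions): 2, 4, 6.
End Rule Rightmost: primary stress on the rightmost head = syllable 6.
Secondary stress on 2, 4: ru:.ˌle.gik.ˌdo.ro.ˈke:.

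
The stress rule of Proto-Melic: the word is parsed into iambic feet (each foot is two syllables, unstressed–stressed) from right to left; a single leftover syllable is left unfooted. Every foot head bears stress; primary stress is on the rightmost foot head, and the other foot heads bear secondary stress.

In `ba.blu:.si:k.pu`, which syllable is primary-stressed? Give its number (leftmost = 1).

Parse right to left into iambic (σˈσ) feet: (ba.ˈblu:) (si:k.ˈpu).
Foot heads (stressed positions): 2, 4.
End Rule Rightmost: primary stress on the rightmost head = syllable 4.
Primary stress: syllable 4 → ba.blu:.si:k.ˈpu.

4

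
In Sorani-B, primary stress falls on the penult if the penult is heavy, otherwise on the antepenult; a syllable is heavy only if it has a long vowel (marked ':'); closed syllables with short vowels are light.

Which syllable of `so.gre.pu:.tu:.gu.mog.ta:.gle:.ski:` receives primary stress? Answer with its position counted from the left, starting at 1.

8

Weights: 7 ta: H, 8 gle: H, 9 ski: H.
The penult (syllable 8, gle:) is heavy, so it takes stress.
Primary stress: syllable 8 → so.gre.pu:.tu:.gu.mog.ta:.ˈgle:.ski:.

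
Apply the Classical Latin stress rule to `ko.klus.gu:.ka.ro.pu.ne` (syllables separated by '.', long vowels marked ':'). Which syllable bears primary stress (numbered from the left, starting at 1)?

5

Classical Latin: stress the penult if heavy (long vowel or closed), else the antepenult.
Weights: 5 ro L, 6 pu L, 7 ne L.
The penult (syllable 6, pu) is light, so stress falls on the antepenult (syllable 5, ro).
Stress on syllable 5: ko.klus.gu:.ka.ˈro.pu.ne.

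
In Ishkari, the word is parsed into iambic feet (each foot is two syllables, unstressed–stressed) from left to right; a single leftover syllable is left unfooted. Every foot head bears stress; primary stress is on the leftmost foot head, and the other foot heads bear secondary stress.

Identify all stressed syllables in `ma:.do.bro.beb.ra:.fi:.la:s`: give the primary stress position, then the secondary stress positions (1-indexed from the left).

primary 2, secondary 4, 6

Parse left to right into iambic (σˈσ) feet: (ma:.ˈdo) (bro.ˈbeb) (ra:.ˈfi:) la:s. Syllable 7 is left unfooted.
Foot heads (stressed positions): 2, 4, 6.
End Rule Leftmost: primary stress on the leftmost head = syllable 2.
Secondary stress on 4, 6: ma:.ˈdo.bro.ˌbeb.ra:.ˌfi:.la:s.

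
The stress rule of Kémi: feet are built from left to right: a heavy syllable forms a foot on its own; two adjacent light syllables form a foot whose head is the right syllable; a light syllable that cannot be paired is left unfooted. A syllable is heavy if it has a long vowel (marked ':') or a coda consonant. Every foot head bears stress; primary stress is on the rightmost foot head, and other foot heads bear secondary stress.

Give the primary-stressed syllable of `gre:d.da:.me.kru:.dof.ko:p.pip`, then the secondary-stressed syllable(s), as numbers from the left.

Weights: 1 gre:d H, 2 da: H, 3 me L, 4 kru: H, 5 dof H, 6 ko:p H, 7 pip H.
Parse left to right (heavy = foot alone; LL = one foot; stranded L unfooted): (ˈgre:d) (ˈda:) me (ˈkru:) (ˈdof) (ˈko:p) (ˈpip).
Foot heads: 1, 2, 4, 5, 6, 7.
Primary stress on the rightmost head = syllable 7.
Secondary stress on 1, 2, 4, 5, 6: ˌgre:d.ˌda:.me.ˌkru:.ˌdof.ˌko:p.ˈpip.

primary 7, secondary 1, 2, 4, 5, 6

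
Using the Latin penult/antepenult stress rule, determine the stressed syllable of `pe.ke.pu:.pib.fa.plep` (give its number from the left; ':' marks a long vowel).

Classical Latin: stress the penult if heavy (long vowel or closed), else the antepenult.
Weights: 4 pib H, 5 fa L, 6 plep H.
The penult (syllable 5, fa) is light, so stress falls on the antepenult (syllable 4, pib).
Stress on syllable 4: pe.ke.pu:.ˈpib.fa.plep.

4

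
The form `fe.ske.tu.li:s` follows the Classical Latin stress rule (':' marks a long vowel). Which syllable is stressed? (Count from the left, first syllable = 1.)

2

Classical Latin: stress the penult if heavy (long vowel or closed), else the antepenult.
Weights: 2 ske L, 3 tu L, 4 li:s H.
The penult (syllable 3, tu) is light, so stress falls on the antepenult (syllable 2, ske).
Stress on syllable 2: fe.ˈske.tu.li:s.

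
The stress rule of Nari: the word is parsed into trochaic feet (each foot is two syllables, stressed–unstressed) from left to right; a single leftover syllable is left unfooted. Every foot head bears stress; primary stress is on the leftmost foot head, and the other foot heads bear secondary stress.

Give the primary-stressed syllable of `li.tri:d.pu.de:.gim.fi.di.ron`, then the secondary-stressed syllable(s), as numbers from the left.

primary 1, secondary 3, 5, 7

Parse left to right into trochaic (ˈσσ) feet: (ˈli.tri:d) (ˈpu.de:) (ˈgim.fi) (ˈdi.ron).
Foot heads (stressed positions): 1, 3, 5, 7.
End Rule Leftmost: primary stress on the leftmost head = syllable 1.
Secondary stress on 3, 5, 7: ˈli.tri:d.ˌpu.de:.ˌgim.fi.ˌdi.ron.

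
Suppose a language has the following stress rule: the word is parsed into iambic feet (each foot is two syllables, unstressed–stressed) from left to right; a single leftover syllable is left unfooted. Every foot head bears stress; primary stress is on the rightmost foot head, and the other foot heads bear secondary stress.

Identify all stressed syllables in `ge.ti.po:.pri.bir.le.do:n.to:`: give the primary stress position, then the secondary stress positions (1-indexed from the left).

primary 8, secondary 2, 4, 6

Parse left to right into iambic (σˈσ) feet: (ge.ˈti) (po:.ˈpri) (bir.ˈle) (do:n.ˈto:).
Foot heads (stressed positions): 2, 4, 6, 8.
End Rule Rightmost: primary stress on the rightmost head = syllable 8.
Secondary stress on 2, 4, 6: ge.ˌti.po:.ˌpri.bir.ˌle.do:n.ˈto:.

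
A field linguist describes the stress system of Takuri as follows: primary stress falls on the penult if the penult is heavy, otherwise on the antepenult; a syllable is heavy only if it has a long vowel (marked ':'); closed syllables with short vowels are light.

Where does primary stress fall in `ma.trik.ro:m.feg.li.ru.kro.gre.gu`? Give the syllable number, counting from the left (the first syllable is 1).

7

Weights: 7 kro L, 8 gre L, 9 gu L.
The penult (syllable 8, gre) is light, so stress falls on the antepenult (syllable 7, kro).
Primary stress: syllable 7 → ma.trik.ro:m.feg.li.ru.ˈkro.gre.gu.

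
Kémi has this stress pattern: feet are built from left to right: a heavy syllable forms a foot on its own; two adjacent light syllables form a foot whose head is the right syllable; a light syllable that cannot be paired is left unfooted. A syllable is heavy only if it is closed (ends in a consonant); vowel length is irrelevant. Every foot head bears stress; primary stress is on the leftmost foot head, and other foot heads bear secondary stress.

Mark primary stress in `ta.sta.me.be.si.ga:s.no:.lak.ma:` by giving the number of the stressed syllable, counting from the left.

Weights: 1 ta L, 2 sta L, 3 me L, 4 be L, 5 si L, 6 ga:s H, 7 no: L, 8 lak H, 9 ma: L.
Parse left to right (heavy = foot alone; LL = one foot; stranded L unfooted): (ta.ˈsta) (me.ˈbe) si (ˈga:s) no: (ˈlak) ma:.
Foot heads: 2, 4, 6, 8.
Primary stress on the leftmost head = syllable 2.
Primary stress: syllable 2 → ta.ˈsta.me.be.si.ga:s.no:.lak.ma:.

2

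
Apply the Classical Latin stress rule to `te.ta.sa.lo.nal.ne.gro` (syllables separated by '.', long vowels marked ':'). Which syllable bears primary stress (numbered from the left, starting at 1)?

5

Classical Latin: stress the penult if heavy (long vowel or closed), else the antepenult.
Weights: 5 nal H, 6 ne L, 7 gro L.
The penult (syllable 6, ne) is light, so stress falls on the antepenult (syllable 5, nal).
Stress on syllable 5: te.ta.sa.lo.ˈnal.ne.gro.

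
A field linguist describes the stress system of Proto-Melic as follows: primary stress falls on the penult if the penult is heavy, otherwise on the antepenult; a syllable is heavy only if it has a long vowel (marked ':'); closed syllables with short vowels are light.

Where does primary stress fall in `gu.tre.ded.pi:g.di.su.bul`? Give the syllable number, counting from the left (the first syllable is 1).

Weights: 5 di L, 6 su L, 7 bul L.
The penult (syllable 6, su) is light, so stress falls on the antepenult (syllable 5, di).
Primary stress: syllable 5 → gu.tre.ded.pi:g.ˈdi.su.bul.

5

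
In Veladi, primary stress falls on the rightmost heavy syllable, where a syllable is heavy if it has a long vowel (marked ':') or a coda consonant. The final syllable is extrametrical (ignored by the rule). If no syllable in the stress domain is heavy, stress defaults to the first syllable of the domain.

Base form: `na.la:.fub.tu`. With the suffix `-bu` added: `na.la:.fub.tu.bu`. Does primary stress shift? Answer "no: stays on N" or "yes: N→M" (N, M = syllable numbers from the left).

Base `na.la:.fub.tu` (4 syllables):
  The final syllable (4, tu) is extrametrical; the stress domain is syllables 1–3.
  Weights: 1 na L, 2 la: H, 3 fub H.
  Heavy syllables in the domain: 2, 3. The rightmost is syllable 3 (fub).
  → primary stress on syllable 3.
Suffixed `na.la:.fub.tu.bu` (5 syllables):
  The final syllable (5, bu) is extrametrical; the stress domain is syllables 1–4.
  Weights: 1 na L, 2 la: H, 3 fub H, 4 tu L.
  Heavy syllables in the domain: 2, 3. The rightmost is syllable 3 (fub).
  → primary stress on syllable 3.

no: stays on 3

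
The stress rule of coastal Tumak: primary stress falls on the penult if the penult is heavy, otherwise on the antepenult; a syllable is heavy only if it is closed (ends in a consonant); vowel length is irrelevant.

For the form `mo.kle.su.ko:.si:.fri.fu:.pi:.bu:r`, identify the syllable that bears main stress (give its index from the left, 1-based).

Weights: 7 fu: L, 8 pi: L, 9 bu:r H.
The penult (syllable 8, pi:) is light, so stress falls on the antepenult (syllable 7, fu:).
Primary stress: syllable 7 → mo.kle.su.ko:.si:.fri.ˈfu:.pi:.bu:r.

7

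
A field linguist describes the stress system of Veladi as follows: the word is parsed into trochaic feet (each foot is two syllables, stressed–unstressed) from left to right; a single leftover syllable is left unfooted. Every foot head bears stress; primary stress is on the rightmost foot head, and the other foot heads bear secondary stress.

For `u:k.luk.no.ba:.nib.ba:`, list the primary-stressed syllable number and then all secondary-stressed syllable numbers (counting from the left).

Parse left to right into trochaic (ˈσσ) feet: (ˈu:k.luk) (ˈno.ba:) (ˈnib.ba:).
Foot heads (stressed positions): 1, 3, 5.
End Rule Rightmost: primary stress on the rightmost head = syllable 5.
Secondary stress on 1, 3: ˌu:k.luk.ˌno.ba:.ˈnib.ba:.

primary 5, secondary 1, 3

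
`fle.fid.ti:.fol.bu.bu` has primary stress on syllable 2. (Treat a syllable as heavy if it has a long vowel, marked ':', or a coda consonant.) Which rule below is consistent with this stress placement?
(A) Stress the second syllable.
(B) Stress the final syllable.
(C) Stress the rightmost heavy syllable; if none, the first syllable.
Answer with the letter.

A

Rule A → syllable 2 ✓.
Rule B → syllable 6 (observed: 2).
Rule C → syllable 4 (observed: 2).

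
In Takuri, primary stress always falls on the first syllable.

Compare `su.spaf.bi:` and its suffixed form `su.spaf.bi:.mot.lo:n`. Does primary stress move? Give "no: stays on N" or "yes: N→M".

no: stays on 1

Base `su.spaf.bi:` (3 syllables):
  The word has 3 syllables; the first syllable is syllable 1 (su).
  → primary stress on syllable 1.
Suffixed `su.spaf.bi:.mot.lo:n` (5 syllables):
  The word has 5 syllables; the first syllable is syllable 1 (su).
  → primary stress on syllable 1.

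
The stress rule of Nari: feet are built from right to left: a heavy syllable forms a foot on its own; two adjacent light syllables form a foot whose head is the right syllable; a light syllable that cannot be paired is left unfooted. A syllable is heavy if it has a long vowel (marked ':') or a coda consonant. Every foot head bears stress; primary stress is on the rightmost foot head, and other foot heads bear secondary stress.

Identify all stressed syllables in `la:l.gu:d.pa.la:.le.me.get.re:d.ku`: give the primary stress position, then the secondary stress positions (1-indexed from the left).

Weights: 1 la:l H, 2 gu:d H, 3 pa L, 4 la: H, 5 le L, 6 me L, 7 get H, 8 re:d H, 9 ku L.
Parse right to left (heavy = foot alone; LL = one foot; stranded L unfooted): (ˈla:l) (ˈgu:d) pa (ˈla:) (le.ˈme) (ˈget) (ˈre:d) ku.
Foot heads: 1, 2, 4, 6, 7, 8.
Primary stress on the rightmost head = syllable 8.
Secondary stress on 1, 2, 4, 6, 7: ˌla:l.ˌgu:d.pa.ˌla:.le.ˌme.ˌget.ˈre:d.ku.

primary 8, secondary 1, 2, 4, 6, 7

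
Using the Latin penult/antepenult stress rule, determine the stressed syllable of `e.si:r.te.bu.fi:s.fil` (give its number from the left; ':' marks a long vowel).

Classical Latin: stress the penult if heavy (long vowel or closed), else the antepenult.
Weights: 4 bu L, 5 fi:s H, 6 fil H.
The penult (syllable 5, fi:s) is heavy, so it takes stress.
Stress on syllable 5: e.si:r.te.bu.ˈfi:s.fil.

5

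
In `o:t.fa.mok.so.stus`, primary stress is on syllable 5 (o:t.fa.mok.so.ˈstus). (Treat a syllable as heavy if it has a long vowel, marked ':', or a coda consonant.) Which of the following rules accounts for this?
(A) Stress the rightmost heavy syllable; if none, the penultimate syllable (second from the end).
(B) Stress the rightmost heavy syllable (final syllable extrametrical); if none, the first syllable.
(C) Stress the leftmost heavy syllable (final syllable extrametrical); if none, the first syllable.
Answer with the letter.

Rule A → syllable 5 ✓.
Rule B → syllable 3 (observed: 5).
Rule C → syllable 1 (observed: 5).

A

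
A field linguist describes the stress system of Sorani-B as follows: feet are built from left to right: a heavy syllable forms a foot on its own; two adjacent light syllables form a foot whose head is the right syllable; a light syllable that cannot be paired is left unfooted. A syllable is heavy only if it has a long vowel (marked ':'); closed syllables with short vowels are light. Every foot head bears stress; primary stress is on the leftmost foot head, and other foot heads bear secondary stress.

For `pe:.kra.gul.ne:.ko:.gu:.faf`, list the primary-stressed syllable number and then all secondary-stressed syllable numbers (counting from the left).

primary 1, secondary 3, 4, 5, 6

Weights: 1 pe: H, 2 kra L, 3 gul L, 4 ne: H, 5 ko: H, 6 gu: H, 7 faf L.
Parse left to right (heavy = foot alone; LL = one foot; stranded L unfooted): (ˈpe:) (kra.ˈgul) (ˈne:) (ˈko:) (ˈgu:) faf.
Foot heads: 1, 3, 4, 5, 6.
Primary stress on the leftmost head = syllable 1.
Secondary stress on 3, 4, 5, 6: ˈpe:.kra.ˌgul.ˌne:.ˌko:.ˌgu:.faf.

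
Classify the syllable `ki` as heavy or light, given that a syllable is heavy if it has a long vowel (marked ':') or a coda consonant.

light

`ki`: short vowel, open (no coda). Short vowel, open → light.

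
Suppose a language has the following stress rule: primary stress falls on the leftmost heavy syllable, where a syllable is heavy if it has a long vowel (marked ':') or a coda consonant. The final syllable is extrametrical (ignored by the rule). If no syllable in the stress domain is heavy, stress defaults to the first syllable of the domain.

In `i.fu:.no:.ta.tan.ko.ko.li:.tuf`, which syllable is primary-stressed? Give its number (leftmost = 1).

The final syllable (9, tuf) is extrametrical; the stress domain is syllables 1–8.
Weights: 1 i L, 2 fu: H, 3 no: H, 4 ta L, 5 tan H, 6 ko L, 7 ko L, 8 li: H.
Heavy syllables in the domain: 2, 3, 5, 8. The leftmost is syllable 2 (fu:).
Primary stress: syllable 2 → i.ˈfu:.no:.ta.tan.ko.ko.li:.tuf.

2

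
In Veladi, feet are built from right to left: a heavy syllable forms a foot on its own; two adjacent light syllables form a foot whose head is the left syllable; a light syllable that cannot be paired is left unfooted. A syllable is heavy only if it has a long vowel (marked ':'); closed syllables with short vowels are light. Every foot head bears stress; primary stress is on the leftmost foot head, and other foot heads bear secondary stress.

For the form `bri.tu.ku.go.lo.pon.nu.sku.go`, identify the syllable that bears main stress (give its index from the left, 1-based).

Weights: 1 bri L, 2 tu L, 3 ku L, 4 go L, 5 lo L, 6 pon L, 7 nu L, 8 sku L, 9 go L.
Parse right to left (heavy = foot alone; LL = one foot; stranded L unfooted): bri (ˈtu.ku) (ˈgo.lo) (ˈpon.nu) (ˈsku.go).
Foot heads: 2, 4, 6, 8.
Primary stress on the leftmost head = syllable 2.
Primary stress: syllable 2 → bri.ˈtu.ku.go.lo.pon.nu.sku.go.

2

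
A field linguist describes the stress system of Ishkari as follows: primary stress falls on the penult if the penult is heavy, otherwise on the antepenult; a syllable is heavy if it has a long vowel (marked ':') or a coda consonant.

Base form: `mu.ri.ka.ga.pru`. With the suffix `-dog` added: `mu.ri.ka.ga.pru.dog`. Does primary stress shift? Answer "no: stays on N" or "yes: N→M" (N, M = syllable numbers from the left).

Base `mu.ri.ka.ga.pru` (5 syllables):
  Weights: 3 ka L, 4 ga L, 5 pru L.
  The penult (syllable 4, ga) is light, so stress falls on the antepenult (syllable 3, ka).
  → primary stress on syllable 3.
Suffixed `mu.ri.ka.ga.pru.dog` (6 syllables):
  Weights: 4 ga L, 5 pru L, 6 dog H.
  The penult (syllable 5, pru) is light, so stress falls on the antepenult (syllable 4, ga).
  → primary stress on syllable 4.

yes: 3→4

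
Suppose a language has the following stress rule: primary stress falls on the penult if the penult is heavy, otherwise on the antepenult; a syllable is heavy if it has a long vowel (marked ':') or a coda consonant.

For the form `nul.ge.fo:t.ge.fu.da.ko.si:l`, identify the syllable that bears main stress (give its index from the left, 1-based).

Weights: 6 da L, 7 ko L, 8 si:l H.
The penult (syllable 7, ko) is light, so stress falls on the antepenult (syllable 6, da).
Primary stress: syllable 6 → nul.ge.fo:t.ge.fu.ˈda.ko.si:l.

6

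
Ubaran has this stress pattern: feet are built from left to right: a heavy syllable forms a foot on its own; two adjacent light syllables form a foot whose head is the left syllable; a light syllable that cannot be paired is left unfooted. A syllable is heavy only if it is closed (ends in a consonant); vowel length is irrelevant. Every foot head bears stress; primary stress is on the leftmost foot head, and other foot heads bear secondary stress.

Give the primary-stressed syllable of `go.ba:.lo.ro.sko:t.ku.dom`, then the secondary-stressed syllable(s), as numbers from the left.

primary 1, secondary 3, 5, 7

Weights: 1 go L, 2 ba: L, 3 lo L, 4 ro L, 5 sko:t H, 6 ku L, 7 dom H.
Parse left to right (heavy = foot alone; LL = one foot; stranded L unfooted): (ˈgo.ba:) (ˈlo.ro) (ˈsko:t) ku (ˈdom).
Foot heads: 1, 3, 5, 7.
Primary stress on the leftmost head = syllable 1.
Secondary stress on 3, 5, 7: ˈgo.ba:.ˌlo.ro.ˌsko:t.ku.ˌdom.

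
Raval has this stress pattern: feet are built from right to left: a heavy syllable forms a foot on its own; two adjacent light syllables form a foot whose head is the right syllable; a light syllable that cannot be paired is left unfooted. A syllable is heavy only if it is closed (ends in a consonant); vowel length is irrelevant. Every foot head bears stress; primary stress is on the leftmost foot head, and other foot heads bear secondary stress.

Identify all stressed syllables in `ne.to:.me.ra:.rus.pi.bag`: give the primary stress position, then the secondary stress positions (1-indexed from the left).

Weights: 1 ne L, 2 to: L, 3 me L, 4 ra: L, 5 rus H, 6 pi L, 7 bag H.
Parse right to left (heavy = foot alone; LL = one foot; stranded L unfooted): (ne.ˈto:) (me.ˈra:) (ˈrus) pi (ˈbag).
Foot heads: 2, 4, 5, 7.
Primary stress on the leftmost head = syllable 2.
Secondary stress on 4, 5, 7: ne.ˈto:.me.ˌra:.ˌrus.pi.ˌbag.

primary 2, secondary 4, 5, 7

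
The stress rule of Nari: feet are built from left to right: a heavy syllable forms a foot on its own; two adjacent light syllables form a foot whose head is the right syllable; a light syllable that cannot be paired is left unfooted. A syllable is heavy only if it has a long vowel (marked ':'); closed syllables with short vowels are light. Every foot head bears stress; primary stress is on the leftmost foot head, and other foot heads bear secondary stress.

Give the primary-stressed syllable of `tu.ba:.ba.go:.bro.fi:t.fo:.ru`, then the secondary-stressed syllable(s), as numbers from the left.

Weights: 1 tu L, 2 ba: H, 3 ba L, 4 go: H, 5 bro L, 6 fi:t H, 7 fo: H, 8 ru L.
Parse left to right (heavy = foot alone; LL = one foot; stranded L unfooted): tu (ˈba:) ba (ˈgo:) bro (ˈfi:t) (ˈfo:) ru.
Foot heads: 2, 4, 6, 7.
Primary stress on the leftmost head = syllable 2.
Secondary stress on 4, 6, 7: tu.ˈba:.ba.ˌgo:.bro.ˌfi:t.ˌfo:.ru.

primary 2, secondary 4, 6, 7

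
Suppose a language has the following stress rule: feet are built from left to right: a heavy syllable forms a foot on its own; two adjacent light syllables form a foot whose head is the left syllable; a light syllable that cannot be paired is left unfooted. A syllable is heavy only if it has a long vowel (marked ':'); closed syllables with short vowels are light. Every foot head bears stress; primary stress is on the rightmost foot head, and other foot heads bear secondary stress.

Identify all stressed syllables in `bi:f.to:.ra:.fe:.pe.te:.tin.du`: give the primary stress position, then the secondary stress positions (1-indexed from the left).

primary 7, secondary 1, 2, 3, 4, 6

Weights: 1 bi:f H, 2 to: H, 3 ra: H, 4 fe: H, 5 pe L, 6 te: H, 7 tin L, 8 du L.
Parse left to right (heavy = foot alone; LL = one foot; stranded L unfooted): (ˈbi:f) (ˈto:) (ˈra:) (ˈfe:) pe (ˈte:) (ˈtin.du).
Foot heads: 1, 2, 3, 4, 6, 7.
Primary stress on the rightmost head = syllable 7.
Secondary stress on 1, 2, 3, 4, 6: ˌbi:f.ˌto:.ˌra:.ˌfe:.pe.ˌte:.ˈtin.du.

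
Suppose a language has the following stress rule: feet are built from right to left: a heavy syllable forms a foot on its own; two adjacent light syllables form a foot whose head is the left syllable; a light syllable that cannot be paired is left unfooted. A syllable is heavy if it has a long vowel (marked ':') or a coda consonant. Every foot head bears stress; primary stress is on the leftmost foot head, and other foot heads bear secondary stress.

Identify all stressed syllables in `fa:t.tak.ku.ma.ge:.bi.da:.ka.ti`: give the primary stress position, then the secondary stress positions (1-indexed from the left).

primary 1, secondary 2, 3, 5, 7, 8

Weights: 1 fa:t H, 2 tak H, 3 ku L, 4 ma L, 5 ge: H, 6 bi L, 7 da: H, 8 ka L, 9 ti L.
Parse right to left (heavy = foot alone; LL = one foot; stranded L unfooted): (ˈfa:t) (ˈtak) (ˈku.ma) (ˈge:) bi (ˈda:) (ˈka.ti).
Foot heads: 1, 2, 3, 5, 7, 8.
Primary stress on the leftmost head = syllable 1.
Secondary stress on 2, 3, 5, 7, 8: ˈfa:t.ˌtak.ˌku.ma.ˌge:.bi.ˌda:.ˌka.ti.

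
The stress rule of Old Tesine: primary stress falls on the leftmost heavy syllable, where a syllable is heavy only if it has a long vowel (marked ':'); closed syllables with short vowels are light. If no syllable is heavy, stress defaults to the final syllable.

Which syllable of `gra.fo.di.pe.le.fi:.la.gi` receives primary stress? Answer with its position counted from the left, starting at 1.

6

Weights: 1 gra L, 2 fo L, 3 di L, 4 pe L, 5 le L, 6 fi: H, 7 la L, 8 gi L.
Heavy syllables in the domain: 6. The leftmost is syllable 6 (fi:).
Primary stress: syllable 6 → gra.fo.di.pe.le.ˈfi:.la.gi.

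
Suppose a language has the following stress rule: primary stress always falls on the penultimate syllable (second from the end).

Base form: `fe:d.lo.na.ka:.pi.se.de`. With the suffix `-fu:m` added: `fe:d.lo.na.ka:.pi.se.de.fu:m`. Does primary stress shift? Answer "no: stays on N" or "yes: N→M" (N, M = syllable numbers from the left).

Base `fe:d.lo.na.ka:.pi.se.de` (7 syllables):
  The word has 7 syllables; the penultimate syllable (second from the end) is syllable 6 (se).
  → primary stress on syllable 6.
Suffixed `fe:d.lo.na.ka:.pi.se.de.fu:m` (8 syllables):
  The word has 8 syllables; the penultimate syllable (second from the end) is syllable 7 (de).
  → primary stress on syllable 7.

yes: 6→7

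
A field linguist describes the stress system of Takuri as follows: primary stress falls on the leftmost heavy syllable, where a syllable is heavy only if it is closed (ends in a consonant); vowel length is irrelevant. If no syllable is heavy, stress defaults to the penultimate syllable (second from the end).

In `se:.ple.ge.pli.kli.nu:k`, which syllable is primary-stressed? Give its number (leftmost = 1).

Weights: 1 se: L, 2 ple L, 3 ge L, 4 pli L, 5 kli L, 6 nu:k H.
Heavy syllables in the domain: 6. The leftmost is syllable 6 (nu:k).
Primary stress: syllable 6 → se:.ple.ge.pli.kli.ˈnu:k.

6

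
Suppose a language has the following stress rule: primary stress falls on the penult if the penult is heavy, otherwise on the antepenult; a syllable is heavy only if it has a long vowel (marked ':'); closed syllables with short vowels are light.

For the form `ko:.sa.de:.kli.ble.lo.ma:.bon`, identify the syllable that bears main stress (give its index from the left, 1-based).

7

Weights: 6 lo L, 7 ma: H, 8 bon L.
The penult (syllable 7, ma:) is heavy, so it takes stress.
Primary stress: syllable 7 → ko:.sa.de:.kli.ble.lo.ˈma:.bon.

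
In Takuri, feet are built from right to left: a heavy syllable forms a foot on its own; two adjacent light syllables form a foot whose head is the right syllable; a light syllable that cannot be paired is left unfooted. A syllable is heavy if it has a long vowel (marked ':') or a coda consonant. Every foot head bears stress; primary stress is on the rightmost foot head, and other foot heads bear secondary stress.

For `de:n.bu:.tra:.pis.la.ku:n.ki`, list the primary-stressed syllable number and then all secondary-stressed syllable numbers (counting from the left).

primary 6, secondary 1, 2, 3, 4

Weights: 1 de:n H, 2 bu: H, 3 tra: H, 4 pis H, 5 la L, 6 ku:n H, 7 ki L.
Parse right to left (heavy = foot alone; LL = one foot; stranded L unfooted): (ˈde:n) (ˈbu:) (ˈtra:) (ˈpis) la (ˈku:n) ki.
Foot heads: 1, 2, 3, 4, 6.
Primary stress on the rightmost head = syllable 6.
Secondary stress on 1, 2, 3, 4: ˌde:n.ˌbu:.ˌtra:.ˌpis.la.ˈku:n.ki.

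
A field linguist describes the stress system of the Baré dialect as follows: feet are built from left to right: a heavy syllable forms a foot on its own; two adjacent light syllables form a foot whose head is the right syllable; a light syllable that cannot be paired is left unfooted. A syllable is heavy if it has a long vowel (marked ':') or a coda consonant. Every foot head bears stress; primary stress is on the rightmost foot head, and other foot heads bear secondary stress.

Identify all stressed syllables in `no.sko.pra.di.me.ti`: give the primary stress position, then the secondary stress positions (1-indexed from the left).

primary 6, secondary 2, 4

Weights: 1 no L, 2 sko L, 3 pra L, 4 di L, 5 me L, 6 ti L.
Parse left to right (heavy = foot alone; LL = one foot; stranded L unfooted): (no.ˈsko) (pra.ˈdi) (me.ˈti).
Foot heads: 2, 4, 6.
Primary stress on the rightmost head = syllable 6.
Secondary stress on 2, 4: no.ˌsko.pra.ˌdi.me.ˈti.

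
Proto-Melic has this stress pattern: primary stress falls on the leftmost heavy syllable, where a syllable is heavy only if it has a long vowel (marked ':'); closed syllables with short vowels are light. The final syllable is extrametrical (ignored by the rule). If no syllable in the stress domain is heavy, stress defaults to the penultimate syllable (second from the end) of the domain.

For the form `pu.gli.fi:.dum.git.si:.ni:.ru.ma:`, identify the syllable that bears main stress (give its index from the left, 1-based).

3

The final syllable (9, ma:) is extrametrical; the stress domain is syllables 1–8.
Weights: 1 pu L, 2 gli L, 3 fi: H, 4 dum L, 5 git L, 6 si: H, 7 ni: H, 8 ru L.
Heavy syllables in the domain: 3, 6, 7. The leftmost is syllable 3 (fi:).
Primary stress: syllable 3 → pu.gli.ˈfi:.dum.git.si:.ni:.ru.ma:.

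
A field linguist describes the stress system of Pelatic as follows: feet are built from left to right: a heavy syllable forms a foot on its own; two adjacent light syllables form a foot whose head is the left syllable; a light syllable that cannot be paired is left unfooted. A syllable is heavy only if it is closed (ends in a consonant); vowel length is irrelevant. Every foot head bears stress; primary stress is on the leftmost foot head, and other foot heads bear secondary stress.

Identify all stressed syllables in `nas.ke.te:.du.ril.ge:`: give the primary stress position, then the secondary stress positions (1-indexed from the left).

primary 1, secondary 2, 5

Weights: 1 nas H, 2 ke L, 3 te: L, 4 du L, 5 ril H, 6 ge: L.
Parse left to right (heavy = foot alone; LL = one foot; stranded L unfooted): (ˈnas) (ˈke.te:) du (ˈril) ge:.
Foot heads: 1, 2, 5.
Primary stress on the leftmost head = syllable 1.
Secondary stress on 2, 5: ˈnas.ˌke.te:.du.ˌril.ge:.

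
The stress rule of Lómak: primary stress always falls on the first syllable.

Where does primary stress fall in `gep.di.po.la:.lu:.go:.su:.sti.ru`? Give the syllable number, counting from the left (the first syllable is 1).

1

The word has 9 syllables; the first syllable is syllable 1 (gep).
Primary stress: syllable 1 → ˈgep.di.po.la:.lu:.go:.su:.sti.ru.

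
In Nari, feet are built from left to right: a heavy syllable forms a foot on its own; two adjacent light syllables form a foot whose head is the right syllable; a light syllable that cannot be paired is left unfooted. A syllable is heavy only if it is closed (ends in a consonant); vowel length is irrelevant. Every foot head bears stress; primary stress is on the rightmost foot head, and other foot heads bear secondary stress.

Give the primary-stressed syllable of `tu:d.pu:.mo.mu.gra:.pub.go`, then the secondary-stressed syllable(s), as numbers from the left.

primary 6, secondary 1, 3, 5

Weights: 1 tu:d H, 2 pu: L, 3 mo L, 4 mu L, 5 gra: L, 6 pub H, 7 go L.
Parse left to right (heavy = foot alone; LL = one foot; stranded L unfooted): (ˈtu:d) (pu:.ˈmo) (mu.ˈgra:) (ˈpub) go.
Foot heads: 1, 3, 5, 6.
Primary stress on the rightmost head = syllable 6.
Secondary stress on 1, 3, 5: ˌtu:d.pu:.ˌmo.mu.ˌgra:.ˈpub.go.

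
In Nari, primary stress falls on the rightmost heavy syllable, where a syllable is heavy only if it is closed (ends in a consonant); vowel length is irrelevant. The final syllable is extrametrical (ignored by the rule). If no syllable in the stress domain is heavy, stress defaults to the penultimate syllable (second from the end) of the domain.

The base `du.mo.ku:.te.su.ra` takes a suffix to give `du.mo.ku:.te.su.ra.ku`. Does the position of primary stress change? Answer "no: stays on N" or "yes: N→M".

Base `du.mo.ku:.te.su.ra` (6 syllables):
  The final syllable (6, ra) is extrametrical; the stress domain is syllables 1–5.
  Weights: 1 du L, 2 mo L, 3 ku: L, 4 te L, 5 su L.
  No heavy syllable in the domain; default to the penultimate syllable (second from the end) of the domain = syllable 4.
  → primary stress on syllable 4.
Suffixed `du.mo.ku:.te.su.ra.ku` (7 syllables):
  The final syllable (7, ku) is extrametrical; the stress domain is syllables 1–6.
  Weights: 1 du L, 2 mo L, 3 ku: L, 4 te L, 5 su L, 6 ra L.
  No heavy syllable in the domain; default to the penultimate syllable (second from the end) of the domain = syllable 5.
  → primary stress on syllable 5.

yes: 4→5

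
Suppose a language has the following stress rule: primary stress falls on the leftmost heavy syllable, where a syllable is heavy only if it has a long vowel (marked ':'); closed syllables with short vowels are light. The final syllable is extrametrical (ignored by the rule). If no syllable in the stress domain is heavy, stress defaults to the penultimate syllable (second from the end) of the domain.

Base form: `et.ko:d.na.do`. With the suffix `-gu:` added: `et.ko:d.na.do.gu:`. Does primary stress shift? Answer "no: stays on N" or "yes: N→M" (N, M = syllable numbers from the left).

Base `et.ko:d.na.do` (4 syllables):
  The final syllable (4, do) is extrametrical; the stress domain is syllables 1–3.
  Weights: 1 et L, 2 ko:d H, 3 na L.
  Heavy syllables in the domain: 2. The leftmost is syllable 2 (ko:d).
  → primary stress on syllable 2.
Suffixed `et.ko:d.na.do.gu:` (5 syllables):
  The final syllable (5, gu:) is extrametrical; the stress domain is syllables 1–4.
  Weights: 1 et L, 2 ko:d H, 3 na L, 4 do L.
  Heavy syllables in the domain: 2. The leftmost is syllable 2 (ko:d).
  → primary stress on syllable 2.

no: stays on 2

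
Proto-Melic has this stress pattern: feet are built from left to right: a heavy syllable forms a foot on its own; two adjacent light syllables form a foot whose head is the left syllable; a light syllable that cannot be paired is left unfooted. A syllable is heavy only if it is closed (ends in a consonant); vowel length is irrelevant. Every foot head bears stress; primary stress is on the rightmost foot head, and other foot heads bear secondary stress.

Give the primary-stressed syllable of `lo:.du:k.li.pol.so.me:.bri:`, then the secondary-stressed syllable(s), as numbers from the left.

Weights: 1 lo: L, 2 du:k H, 3 li L, 4 pol H, 5 so L, 6 me: L, 7 bri: L.
Parse left to right (heavy = foot alone; LL = one foot; stranded L unfooted): lo: (ˈdu:k) li (ˈpol) (ˈso.me:) bri:.
Foot heads: 2, 4, 5.
Primary stress on the rightmost head = syllable 5.
Secondary stress on 2, 4: lo:.ˌdu:k.li.ˌpol.ˈso.me:.bri:.

primary 5, secondary 2, 4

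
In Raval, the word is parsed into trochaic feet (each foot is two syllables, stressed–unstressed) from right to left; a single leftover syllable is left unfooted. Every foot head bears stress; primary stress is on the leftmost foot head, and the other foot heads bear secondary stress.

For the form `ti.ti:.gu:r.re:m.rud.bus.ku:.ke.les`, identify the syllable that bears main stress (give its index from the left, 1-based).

2

Parse right to left into trochaic (ˈσσ) feet: ti (ˈti:.gu:r) (ˈre:m.rud) (ˈbus.ku:) (ˈke.les). Syllable 1 is left unfooted.
Foot heads (stressed positions): 2, 4, 6, 8.
End Rule Leftmost: primary stress on the leftmost head = syllable 2.
Primary stress: syllable 2 → ti.ˈti:.gu:r.re:m.rud.bus.ku:.ke.les.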